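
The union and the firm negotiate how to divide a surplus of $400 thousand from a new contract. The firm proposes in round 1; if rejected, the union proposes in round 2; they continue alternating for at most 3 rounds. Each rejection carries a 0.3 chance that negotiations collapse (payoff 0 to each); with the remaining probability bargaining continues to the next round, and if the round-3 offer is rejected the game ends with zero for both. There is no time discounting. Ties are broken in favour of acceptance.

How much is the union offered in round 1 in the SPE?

Round 3 (the firm proposes): the union will accept anything ≥ 0, so the firm offers 0 and keeps 400.
Round 2 (the union proposes): rejecting gives the firm an expected 0.7 × 400 = 280, so the union offers 280, keeping 120.
Round 1 (the firm proposes): rejecting gives the union an expected 0.7 × 120 = 84; the firm offers that and keeps 316.

84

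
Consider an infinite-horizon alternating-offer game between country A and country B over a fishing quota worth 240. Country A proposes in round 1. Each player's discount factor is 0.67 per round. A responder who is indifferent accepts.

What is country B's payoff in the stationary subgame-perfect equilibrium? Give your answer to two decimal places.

When country A proposes, country B accepts any offer worth at least 0.67 times what country B would get by proposing next round; and vice versa.
This gives x = 240 − 0.67y and y = 240 − 0.67x, where x and y are each side's share when it proposes.
Hence (1 − 0.67·0.67)x = 240(1 − 0.67), i.e. 0.5511·x = 79.2.
x ≈ 143.7126; country B's share is 240 − x ≈ 96.2874.

96.29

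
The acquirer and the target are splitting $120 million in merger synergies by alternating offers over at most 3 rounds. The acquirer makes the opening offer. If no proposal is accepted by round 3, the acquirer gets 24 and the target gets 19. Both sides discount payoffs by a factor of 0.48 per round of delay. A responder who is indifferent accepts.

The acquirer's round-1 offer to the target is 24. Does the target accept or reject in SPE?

Round 3 (the acquirer proposes): the target gets 19 if talks fail, so the acquirer offers 19 and keeps 101.
Round 2 (the target proposes): the acquirer can get 101 next round, worth 0.48 × 101 = 48.48 now. The target offers 48.48 and keeps 120 − 48.48 = 71.52.
So by rejecting in round 1, the target gets 71.52 next round, worth 0.48 × 71.52 = 34.3296 now.
Offer 24 < 34.3296, so the target rejects.

Reject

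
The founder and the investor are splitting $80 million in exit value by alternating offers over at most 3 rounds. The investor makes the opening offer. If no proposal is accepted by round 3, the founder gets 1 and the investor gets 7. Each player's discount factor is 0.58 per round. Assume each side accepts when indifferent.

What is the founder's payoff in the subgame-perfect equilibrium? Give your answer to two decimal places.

Solve by backward induction from round 3.
Round 3 (the investor proposes): the founder gets 1 if talks fail, so the investor offers 1 and keeps 79.
Round 2 (the founder proposes): the investor can get 79 next round, worth 0.58 × 79 = 45.82 now, so the founder offers 45.82, keeping 34.18.
Round 1 (the investor proposes): the founder can get 34.18 next round, worth 0.58 × 34.18 = 19.8244 now; the investor offers that and keeps 60.1756.

19.82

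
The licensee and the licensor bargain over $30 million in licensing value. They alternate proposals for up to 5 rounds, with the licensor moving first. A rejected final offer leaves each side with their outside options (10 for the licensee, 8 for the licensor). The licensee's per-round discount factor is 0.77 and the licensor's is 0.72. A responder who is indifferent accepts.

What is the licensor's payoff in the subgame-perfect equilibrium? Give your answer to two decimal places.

By backward induction:
Round 5 (the licensor proposes): the licensee gets 10 if talks fail, so the licensor offers 10 and keeps 20.
Round 4 (the licensee proposes): the licensor can get 20 next round, worth 0.72 × 20 = 14.4 now, so the licensee offers 14.4, keeping 15.6.
Round 3 (the licensor proposes): the licensee can get 15.6 next round, worth 0.77 × 15.6 = 12.012 now; the licensor offers that and keeps 17.988.
Round 2 (the licensee proposes): the licensor can get 17.988 next round, worth 0.72 × 17.988 = 12.95136 now; the licensee offers that and keeps 17.04864.
Round 1 (the licensor proposes): the licensee can get 17.04864 next round, worth 0.77 × 17.04864 = 13.1274528 now, so the licensor offers 13.1274528, keeping 16.8725472.

16.87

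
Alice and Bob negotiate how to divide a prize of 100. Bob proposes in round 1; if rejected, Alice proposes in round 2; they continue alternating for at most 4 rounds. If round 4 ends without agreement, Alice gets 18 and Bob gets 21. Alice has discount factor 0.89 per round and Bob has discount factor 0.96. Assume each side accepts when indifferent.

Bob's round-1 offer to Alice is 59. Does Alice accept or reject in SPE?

Reject

Round 4 (Alice proposes): Bob gets 21 if talks fail, so Alice offers 21 and keeps 79.
Round 3 (Bob proposes): Alice can get 79 next round, worth 0.89 × 79 = 70.31 now. Bob offers 70.31 and keeps 100 − 70.31 = 29.69.
Round 2 (Alice proposes): Bob can get 29.69 next round, worth 0.96 × 29.69 = 28.5024 now; Alice offers that and keeps 71.4976.
So by rejecting in round 1, Alice gets 71.4976 next round, worth 0.89 × 71.4976 = 63.632864 now.
Offer 59 < 63.632864, so Alice rejects.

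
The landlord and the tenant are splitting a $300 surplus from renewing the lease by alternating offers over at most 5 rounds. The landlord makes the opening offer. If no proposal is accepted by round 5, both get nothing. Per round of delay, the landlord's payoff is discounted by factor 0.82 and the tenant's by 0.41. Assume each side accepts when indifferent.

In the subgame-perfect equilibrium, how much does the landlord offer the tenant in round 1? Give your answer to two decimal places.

Round 5 (the landlord proposes): rejection yields 0 for the tenant; the landlord offers 0 and keeps 300.
Round 4 (the tenant proposes): the landlord can get 300 next round, worth 0.82 × 300 = 246 now. The tenant offers 246 and keeps 300 − 246 = 54.
Round 3 (the landlord proposes): the tenant can get 54 next round, worth 0.41 × 54 = 22.14 now; the landlord offers that and keeps 277.86.
Round 2 (the tenant proposes): the landlord can get 277.86 next round, worth 0.82 × 277.86 = 227.8452 now. The tenant offers 227.8452 and keeps 300 − 227.8452 = 72.1548.
Round 1 (the landlord proposes): the tenant can get 72.1548 next round, worth 0.41 × 72.1548 = 29.583468 now; the landlord offers that and keeps 270.416532.

29.58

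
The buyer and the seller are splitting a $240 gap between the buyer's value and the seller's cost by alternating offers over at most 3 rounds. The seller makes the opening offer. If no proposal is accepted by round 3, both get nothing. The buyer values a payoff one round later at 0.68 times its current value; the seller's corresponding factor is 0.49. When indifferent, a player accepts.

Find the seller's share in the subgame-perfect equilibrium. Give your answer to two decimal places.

Round 3 (the seller proposes): rejection yields 0 for the buyer; the seller offers 0 and keeps 240.
Round 2 (the buyer proposes): the seller can get 240 next round, worth 0.49 × 240 = 117.6 now; the buyer offers that and keeps 122.4.
Round 1 (the seller proposes): the buyer can get 122.4 next round, worth 0.68 × 122.4 = 83.232 now; the seller offers that and keeps 156.768.

156.77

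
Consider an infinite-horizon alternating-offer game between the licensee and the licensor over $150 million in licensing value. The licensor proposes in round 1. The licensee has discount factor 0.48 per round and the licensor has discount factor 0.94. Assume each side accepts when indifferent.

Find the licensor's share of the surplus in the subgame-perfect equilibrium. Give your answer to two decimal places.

142.13

In a stationary SPE each proposer offers the other exactly their discounted continuation value.
If the licensor keeps x when proposing and the licensee keeps y when proposing, then x = 150 − 0.48y and y = 150 − 0.94x.
Solving: x = 150(1 − 0.48) / (1 − 0.94·0.48) = 78 / 0.5488 ≈ 142.1283.
The licensee gets 150 − 142.1283 ≈ 7.8717.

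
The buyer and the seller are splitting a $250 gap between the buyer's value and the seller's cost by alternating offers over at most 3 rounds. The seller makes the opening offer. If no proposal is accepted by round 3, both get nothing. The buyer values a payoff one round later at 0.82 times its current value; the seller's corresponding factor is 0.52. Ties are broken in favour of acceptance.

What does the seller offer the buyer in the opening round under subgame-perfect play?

98.4

Round 3 (the seller proposes): rejection yields 0 for the buyer; the seller offers 0 and keeps 250.
Round 2 (the buyer proposes): the seller can get 250 next round, worth 0.52 × 250 = 130 now. The buyer offers 130 and keeps 250 − 130 = 120.
Round 1 (the seller proposes): the buyer can get 120 next round, worth 0.82 × 120 = 98.4 now, so the seller offers 98.4, keeping 151.6.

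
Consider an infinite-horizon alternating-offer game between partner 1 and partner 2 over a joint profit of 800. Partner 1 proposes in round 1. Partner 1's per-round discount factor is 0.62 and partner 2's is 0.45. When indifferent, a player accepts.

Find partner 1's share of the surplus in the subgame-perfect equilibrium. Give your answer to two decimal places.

When partner 1 proposes, partner 2 accepts any offer worth at least 0.45 times what partner 2 would get by proposing next round; and vice versa.
This gives x = 800 − 0.45y and y = 800 − 0.62x, where x and y are each side's share when it proposes.
Hence (1 − 0.45·0.62)x = 800(1 − 0.45), i.e. 0.721·x = 440.
x ≈ 610.2635; partner 2's share is 800 − x ≈ 189.7365.

610.26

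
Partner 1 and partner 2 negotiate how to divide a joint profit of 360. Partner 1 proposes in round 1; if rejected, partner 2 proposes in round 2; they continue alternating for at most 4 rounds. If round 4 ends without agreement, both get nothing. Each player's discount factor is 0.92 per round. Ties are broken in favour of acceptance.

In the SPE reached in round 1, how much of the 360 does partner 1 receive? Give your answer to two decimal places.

By backward induction:
Round 4 (partner 2 proposes): rejection yields 0 for partner 1; partner 2 offers 0 and keeps 360.
Round 3 (partner 1 proposes): partner 2 can get 360 next round, worth 0.92 × 360 = 331.2 now, so partner 1 offers 331.2, keeping 28.8.
Round 2 (partner 2 proposes): partner 1 can get 28.8 next round, worth 0.92 × 28.8 = 26.496 now. Partner 2 offers 26.496 and keeps 360 − 26.496 = 333.504.
Round 1 (partner 1 proposes): partner 2 can get 333.504 next round, worth 0.92 × 333.504 = 306.82368 now, so partner 1 offers 306.82368, keeping 53.17632.

53.18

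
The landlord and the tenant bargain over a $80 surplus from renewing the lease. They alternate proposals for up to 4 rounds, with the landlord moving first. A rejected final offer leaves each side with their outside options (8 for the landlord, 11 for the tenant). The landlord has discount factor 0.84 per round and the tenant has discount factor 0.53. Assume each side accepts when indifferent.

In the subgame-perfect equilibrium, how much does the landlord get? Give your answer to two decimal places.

56.23

Solve by backward induction from round 4.
Round 4 (the tenant proposes): the landlord gets 8 if talks fail, so the tenant offers 8 and keeps 72.
Round 3 (the landlord proposes): the tenant can get 72 next round, worth 0.53 × 72 = 38.16 now; the landlord offers that and keeps 41.84.
Round 2 (the tenant proposes): the landlord can get 41.84 next round, worth 0.84 × 41.84 = 35.1456 now. The tenant offers 35.1456 and keeps 80 − 35.1456 = 44.8544.
Round 1 (the landlord proposes): the tenant can get 44.8544 next round, worth 0.53 × 44.8544 = 23.772832 now, so the landlord offers 23.772832, keeping 56.227168.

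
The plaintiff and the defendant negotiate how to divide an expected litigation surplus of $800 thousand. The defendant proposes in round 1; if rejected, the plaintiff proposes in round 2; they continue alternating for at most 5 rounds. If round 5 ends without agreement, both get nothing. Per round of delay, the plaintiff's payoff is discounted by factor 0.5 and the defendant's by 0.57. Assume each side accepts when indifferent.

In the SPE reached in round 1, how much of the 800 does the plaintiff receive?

221.02

Work backward from the last round.
Round 5 (the defendant proposes): the plaintiff will accept anything ≥ 0, so the defendant offers 0 and keeps 800.
Round 4 (the plaintiff proposes): the defendant can get 800 next round, worth 0.57 × 800 = 456 now; the plaintiff offers that and keeps 344.
Round 3 (the defendant proposes): the plaintiff can get 344 next round, worth 0.5 × 344 = 172 now, so the defendant offers 172, keeping 628.
Round 2 (the plaintiff proposes): the defendant can get 628 next round, worth 0.57 × 628 = 357.96 now. The plaintiff offers 357.96 and keeps 800 − 357.96 = 442.04.
Round 1 (the defendant proposes): the plaintiff can get 442.04 next round, worth 0.5 × 442.04 = 221.02 now; the defendant offers that and keeps 578.98.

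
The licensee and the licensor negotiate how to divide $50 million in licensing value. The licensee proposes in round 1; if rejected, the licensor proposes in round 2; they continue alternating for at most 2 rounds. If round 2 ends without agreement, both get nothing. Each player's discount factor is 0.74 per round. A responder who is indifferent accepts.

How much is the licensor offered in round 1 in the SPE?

37

Round 2 (the licensor proposes): the licensee will accept anything ≥ 0, so the licensor offers 0 and keeps 50.
Round 1 (the licensee proposes): the licensor can get 50 next round, worth 0.74 × 50 = 37 now, so the licensee offers 37, keeping 13.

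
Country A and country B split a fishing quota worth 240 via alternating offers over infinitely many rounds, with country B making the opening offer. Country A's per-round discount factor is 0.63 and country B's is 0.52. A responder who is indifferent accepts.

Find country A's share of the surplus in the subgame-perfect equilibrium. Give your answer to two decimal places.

In a stationary SPE each proposer offers the other exactly their discounted continuation value.
If country B keeps x when proposing and country A keeps y when proposing, then x = 240 − 0.63y and y = 240 − 0.52x.
Solving: x = 240(1 − 0.63) / (1 − 0.52·0.63) = 88.8 / 0.6724 ≈ 132.0642.
Country A gets 240 − 132.0642 ≈ 107.9358.

107.94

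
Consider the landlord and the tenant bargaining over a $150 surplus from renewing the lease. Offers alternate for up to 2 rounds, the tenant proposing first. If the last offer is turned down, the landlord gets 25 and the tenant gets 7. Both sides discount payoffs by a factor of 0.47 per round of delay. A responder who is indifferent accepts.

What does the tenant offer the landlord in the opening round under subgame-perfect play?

Solve by backward induction from round 2.
Round 2 (the landlord proposes): the tenant gets 7 if talks fail, so the landlord offers 7 and keeps 143.
Round 1 (the tenant proposes): the landlord can get 143 next round, worth 0.47 × 143 = 67.21 now; the tenant offers that and keeps 82.79.

67.21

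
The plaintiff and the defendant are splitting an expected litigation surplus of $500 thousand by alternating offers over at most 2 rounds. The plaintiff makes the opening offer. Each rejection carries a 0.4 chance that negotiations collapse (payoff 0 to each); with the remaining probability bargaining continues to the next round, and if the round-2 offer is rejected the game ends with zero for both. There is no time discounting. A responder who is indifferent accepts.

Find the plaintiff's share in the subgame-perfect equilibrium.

By backward induction:
Round 2 (the defendant proposes): rejection yields 0 for the plaintiff; the defendant offers 0 and keeps 500.
Round 1 (the plaintiff proposes): rejecting gives the defendant an expected 0.6 × 500 = 300, so the plaintiff offers 300, keeping 200.

200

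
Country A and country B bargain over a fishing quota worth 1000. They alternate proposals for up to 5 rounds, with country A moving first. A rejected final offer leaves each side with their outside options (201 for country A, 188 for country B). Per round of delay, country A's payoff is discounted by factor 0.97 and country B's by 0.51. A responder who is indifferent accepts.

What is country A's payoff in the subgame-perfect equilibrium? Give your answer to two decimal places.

931.12

By backward induction:
Round 5 (country A proposes): country B gets 188 if talks fail, so country A offers 188 and keeps 812.
Round 4 (country B proposes): country A can get 812 next round, worth 0.97 × 812 = 787.64 now, so country B offers 787.64, keeping 212.36.
Round 3 (country A proposes): country B can get 212.36 next round, worth 0.51 × 212.36 = 108.3036 now. Country A offers 108.3036 and keeps 1000 − 108.3036 = 891.6964.
Round 2 (country B proposes): country A can get 891.6964 next round, worth 0.97 × 891.6964 = 864.945508 now. Country B offers 864.945508 and keeps 1000 − 864.945508 = 135.054492.
Round 1 (country A proposes): country B can get 135.054492 next round, worth 0.51 × 135.054492 = 68.87779092 now. Country A offers 68.87779092 and keeps 1000 − 68.87779092 = 931.12220908.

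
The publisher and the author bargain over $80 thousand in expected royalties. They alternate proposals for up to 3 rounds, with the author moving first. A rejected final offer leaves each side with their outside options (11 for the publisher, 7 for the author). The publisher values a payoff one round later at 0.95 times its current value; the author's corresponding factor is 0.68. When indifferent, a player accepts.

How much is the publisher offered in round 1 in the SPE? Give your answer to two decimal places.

31.43

Round 3 (the author proposes): the publisher gets 11 if talks fail, so the author offers 11 and keeps 69.
Round 2 (the publisher proposes): the author can get 69 next round, worth 0.68 × 69 = 46.92 now. The publisher offers 46.92 and keeps 80 − 46.92 = 33.08.
Round 1 (the author proposes): the publisher can get 33.08 next round, worth 0.95 × 33.08 = 31.426 now, so the author offers 31.426, keeping 48.574.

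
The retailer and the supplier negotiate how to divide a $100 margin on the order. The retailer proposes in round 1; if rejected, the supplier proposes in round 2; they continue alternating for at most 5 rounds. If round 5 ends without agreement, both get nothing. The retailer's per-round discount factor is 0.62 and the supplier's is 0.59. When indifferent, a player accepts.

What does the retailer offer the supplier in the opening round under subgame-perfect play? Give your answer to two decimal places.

30.62

By backward induction:
Round 5 (the retailer proposes): the supplier will accept anything ≥ 0, so the retailer offers 0 and keeps 100.
Round 4 (the supplier proposes): the retailer can get 100 next round, worth 0.62 × 100 = 62 now. The supplier offers 62 and keeps 100 − 62 = 38.
Round 3 (the retailer proposes): the supplier can get 38 next round, worth 0.59 × 38 = 22.42 now; the retailer offers that and keeps 77.58.
Round 2 (the supplier proposes): the retailer can get 77.58 next round, worth 0.62 × 77.58 = 48.0996 now, so the supplier offers 48.0996, keeping 51.9004.
Round 1 (the retailer proposes): the supplier can get 51.9004 next round, worth 0.59 × 51.9004 = 30.621236 now, so the retailer offers 30.621236, keeping 69.378764.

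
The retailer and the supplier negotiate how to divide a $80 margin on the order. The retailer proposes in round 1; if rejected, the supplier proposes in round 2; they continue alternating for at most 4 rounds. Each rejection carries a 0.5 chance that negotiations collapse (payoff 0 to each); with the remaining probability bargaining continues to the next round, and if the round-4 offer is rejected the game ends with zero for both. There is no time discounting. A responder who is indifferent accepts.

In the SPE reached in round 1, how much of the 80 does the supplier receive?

30

Round 4 (the supplier proposes): the retailer will accept anything ≥ 0, so the supplier offers 0 and keeps 80.
Round 3 (the retailer proposes): rejecting gives the supplier an expected 0.5 × 80 = 40. The retailer offers 40 and keeps 80 − 40 = 40.
Round 2 (the supplier proposes): rejecting gives the retailer an expected 0.5 × 40 = 20; the supplier offers that and keeps 60.
Round 1 (the retailer proposes): rejecting gives the supplier an expected 0.5 × 60 = 30, so the retailer offers 30, keeping 50.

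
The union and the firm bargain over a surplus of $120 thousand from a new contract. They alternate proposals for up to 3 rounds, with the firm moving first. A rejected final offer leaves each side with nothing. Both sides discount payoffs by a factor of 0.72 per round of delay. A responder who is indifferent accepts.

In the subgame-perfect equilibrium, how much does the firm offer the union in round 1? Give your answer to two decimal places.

Round 3 (the firm proposes): rejection yields 0 for the union; the firm offers 0 and keeps 120.
Round 2 (the union proposes): the firm can get 120 next round, worth 0.72 × 120 = 86.4 now. The union offers 86.4 and keeps 120 − 86.4 = 33.6.
Round 1 (the firm proposes): the union can get 33.6 next round, worth 0.72 × 33.6 = 24.192 now; the firm offers that and keeps 95.808.

24.19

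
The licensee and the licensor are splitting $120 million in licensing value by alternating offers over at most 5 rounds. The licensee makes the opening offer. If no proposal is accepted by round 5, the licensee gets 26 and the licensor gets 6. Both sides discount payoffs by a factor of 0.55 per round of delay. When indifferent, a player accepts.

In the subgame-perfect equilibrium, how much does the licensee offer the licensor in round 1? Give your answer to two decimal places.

39.23

Round 5 (the licensee proposes): the licensor gets 6 if talks fail, so the licensee offers 6 and keeps 114.
Round 4 (the licensor proposes): the licensee can get 114 next round, worth 0.55 × 114 = 62.7 now. The licensor offers 62.7 and keeps 120 − 62.7 = 57.3.
Round 3 (the licensee proposes): the licensor can get 57.3 next round, worth 0.55 × 57.3 = 31.515 now; the licensee offers that and keeps 88.485.
Round 2 (the licensor proposes): the licensee can get 88.485 next round, worth 0.55 × 88.485 = 48.66675 now, so the licensor offers 48.66675, keeping 71.33325.
Round 1 (the licensee proposes): the licensor can get 71.33325 next round, worth 0.55 × 71.33325 = 39.2332875 now. The licensee offers 39.2332875 and keeps 120 − 39.2332875 = 80.7667125.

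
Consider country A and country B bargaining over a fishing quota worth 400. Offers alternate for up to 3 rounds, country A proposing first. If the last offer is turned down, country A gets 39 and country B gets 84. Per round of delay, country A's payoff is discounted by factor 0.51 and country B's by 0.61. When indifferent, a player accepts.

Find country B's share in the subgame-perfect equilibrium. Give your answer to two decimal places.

145.69

Round 3 (country A proposes): country B gets 84 if talks fail, so country A offers 84 and keeps 316.
Round 2 (country B proposes): country A can get 316 next round, worth 0.51 × 316 = 161.16 now; country B offers that and keeps 238.84.
Round 1 (country A proposes): country B can get 238.84 next round, worth 0.61 × 238.84 = 145.6924 now, so country A offers 145.6924, keeping 254.3076.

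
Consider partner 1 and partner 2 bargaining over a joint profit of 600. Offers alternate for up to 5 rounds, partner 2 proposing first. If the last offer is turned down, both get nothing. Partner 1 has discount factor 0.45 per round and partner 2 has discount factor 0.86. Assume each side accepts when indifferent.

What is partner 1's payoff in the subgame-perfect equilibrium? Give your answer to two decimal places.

Round 5 (partner 2 proposes): rejection yields 0 for partner 1; partner 2 offers 0 and keeps 600.
Round 4 (partner 1 proposes): partner 2 can get 600 next round, worth 0.86 × 600 = 516 now; partner 1 offers that and keeps 84.
Round 3 (partner 2 proposes): partner 1 can get 84 next round, worth 0.45 × 84 = 37.8 now; partner 2 offers that and keeps 562.2.
Round 2 (partner 1 proposes): partner 2 can get 562.2 next round, worth 0.86 × 562.2 = 483.492 now; partner 1 offers that and keeps 116.508.
Round 1 (partner 2 proposes): partner 1 can get 116.508 next round, worth 0.45 × 116.508 = 52.4286 now; partner 2 offers that and keeps 547.5714.

52.43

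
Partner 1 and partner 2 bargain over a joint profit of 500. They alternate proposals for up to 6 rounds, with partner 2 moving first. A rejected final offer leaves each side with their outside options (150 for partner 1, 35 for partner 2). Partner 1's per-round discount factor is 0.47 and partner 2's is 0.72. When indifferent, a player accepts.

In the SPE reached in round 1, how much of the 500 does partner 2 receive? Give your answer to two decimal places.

Round 6 (partner 1 proposes): partner 2 gets 35 if talks fail, so partner 1 offers 35 and keeps 465.
Round 5 (partner 2 proposes): partner 1 can get 465 next round, worth 0.47 × 465 = 218.55 now; partner 2 offers that and keeps 281.45.
Round 4 (partner 1 proposes): partner 2 can get 281.45 next round, worth 0.72 × 281.45 = 202.644 now; partner 1 offers that and keeps 297.356.
Round 3 (partner 2 proposes): partner 1 can get 297.356 next round, worth 0.47 × 297.356 = 139.75732 now; partner 2 offers that and keeps 360.24268.
Round 2 (partner 1 proposes): partner 2 can get 360.24268 next round, worth 0.72 × 360.24268 = 259.3747296 now; partner 1 offers that and keeps 240.6252704.
Round 1 (partner 2 proposes): partner 1 can get 240.6252704 next round, worth 0.47 × 240.6252704 = 113.093877088 now. Partner 2 offers 113.093877088 and keeps 500 − 113.093877088 = 386.906122912.

386.91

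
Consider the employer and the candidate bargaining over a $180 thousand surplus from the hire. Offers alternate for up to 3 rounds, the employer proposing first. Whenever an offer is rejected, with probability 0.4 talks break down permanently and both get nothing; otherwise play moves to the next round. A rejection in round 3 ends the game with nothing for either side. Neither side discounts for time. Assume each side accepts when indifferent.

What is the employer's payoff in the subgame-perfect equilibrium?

By backward induction:
Round 3 (the employer proposes): the candidate will accept anything ≥ 0, so the employer offers 0 and keeps 180.
Round 2 (the candidate proposes): rejecting gives the employer an expected 0.6 × 180 = 108. The candidate offers 108 and keeps 180 − 108 = 72.
Round 1 (the employer proposes): rejecting gives the candidate an expected 0.6 × 72 = 43.2; the employer offers that and keeps 136.8.

136.8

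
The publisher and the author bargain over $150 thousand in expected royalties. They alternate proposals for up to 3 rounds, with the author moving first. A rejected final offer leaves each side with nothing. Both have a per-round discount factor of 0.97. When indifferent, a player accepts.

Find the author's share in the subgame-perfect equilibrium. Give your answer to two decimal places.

Round 3 (the author proposes): the publisher will accept anything ≥ 0, so the author offers 0 and keeps 150.
Round 2 (the publisher proposes): the author can get 150 next round, worth 0.97 × 150 = 145.5 now. The publisher offers 145.5 and keeps 150 − 145.5 = 4.5.
Round 1 (the author proposes): the publisher can get 4.5 next round, worth 0.97 × 4.5 = 4.365 now. The author offers 4.365 and keeps 150 − 4.365 = 145.635.

145.64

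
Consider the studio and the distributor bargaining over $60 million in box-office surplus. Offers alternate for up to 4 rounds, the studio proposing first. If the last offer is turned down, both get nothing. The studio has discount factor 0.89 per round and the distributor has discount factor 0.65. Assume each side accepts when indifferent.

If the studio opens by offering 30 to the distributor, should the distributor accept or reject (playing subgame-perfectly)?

Accept

Round 4 (the distributor proposes): the studio will accept anything ≥ 0, so the distributor offers 0 and keeps 60.
Round 3 (the studio proposes): the distributor can get 60 next round, worth 0.65 × 60 = 39 now. The studio offers 39 and keeps 60 − 39 = 21.
Round 2 (the distributor proposes): the studio can get 21 next round, worth 0.89 × 21 = 18.69 now; the distributor offers that and keeps 41.31.
So by rejecting in round 1, the distributor gets 41.31 next round, worth 0.65 × 41.31 = 26.8515 now.
Offer 30 ≥ 26.8515, so the distributor accepts.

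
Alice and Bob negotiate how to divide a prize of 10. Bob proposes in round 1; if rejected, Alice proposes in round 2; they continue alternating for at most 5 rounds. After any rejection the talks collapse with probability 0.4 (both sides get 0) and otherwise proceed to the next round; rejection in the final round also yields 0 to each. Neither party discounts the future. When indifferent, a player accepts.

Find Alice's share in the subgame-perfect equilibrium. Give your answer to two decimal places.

Round 5 (Bob proposes): Alice will accept anything ≥ 0, so Bob offers 0 and keeps 10.
Round 4 (Alice proposes): rejecting gives Bob an expected 0.6 × 10 = 6, so Alice offers 6, keeping 4.
Round 3 (Bob proposes): rejecting gives Alice an expected 0.6 × 4 = 2.4, so Bob offers 2.4, keeping 7.6.
Round 2 (Alice proposes): rejecting gives Bob an expected 0.6 × 7.6 = 4.56; Alice offers that and keeps 5.44.
Round 1 (Bob proposes): rejecting gives Alice an expected 0.6 × 5.44 = 3.264; Bob offers that and keeps 6.736.

3.26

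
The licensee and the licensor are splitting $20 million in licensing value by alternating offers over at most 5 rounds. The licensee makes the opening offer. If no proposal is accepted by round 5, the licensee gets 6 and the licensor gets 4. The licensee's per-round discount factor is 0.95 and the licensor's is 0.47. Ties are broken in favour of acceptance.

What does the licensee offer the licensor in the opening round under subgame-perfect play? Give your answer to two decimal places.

1.48

Round 5 (the licensee proposes): the licensor gets 4 if talks fail, so the licensee offers 4 and keeps 16.
Round 4 (the licensor proposes): the licensee can get 16 next round, worth 0.95 × 16 = 15.2 now; the licensor offers that and keeps 4.8.
Round 3 (the licensee proposes): the licensor can get 4.8 next round, worth 0.47 × 4.8 = 2.256 now. The licensee offers 2.256 and keeps 20 − 2.256 = 17.744.
Round 2 (the licensor proposes): the licensee can get 17.744 next round, worth 0.95 × 17.744 = 16.8568 now. The licensor offers 16.8568 and keeps 20 − 16.8568 = 3.1432.
Round 1 (the licensee proposes): the licensor can get 3.1432 next round, worth 0.47 × 3.1432 = 1.477304 now, so the licensee offers 1.477304, keeping 18.522696.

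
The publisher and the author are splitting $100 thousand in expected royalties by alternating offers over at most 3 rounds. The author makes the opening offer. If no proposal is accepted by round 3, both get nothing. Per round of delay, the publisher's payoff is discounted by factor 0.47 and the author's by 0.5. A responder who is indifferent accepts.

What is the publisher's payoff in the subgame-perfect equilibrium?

Round 3 (the author proposes): the publisher will accept anything ≥ 0, so the author offers 0 and keeps 100.
Round 2 (the publisher proposes): the author can get 100 next round, worth 0.5 × 100 = 50 now; the publisher offers that and keeps 50.
Round 1 (the author proposes): the publisher can get 50 next round, worth 0.47 × 50 = 23.5 now, so the author offers 23.5, keeping 76.5.

23.5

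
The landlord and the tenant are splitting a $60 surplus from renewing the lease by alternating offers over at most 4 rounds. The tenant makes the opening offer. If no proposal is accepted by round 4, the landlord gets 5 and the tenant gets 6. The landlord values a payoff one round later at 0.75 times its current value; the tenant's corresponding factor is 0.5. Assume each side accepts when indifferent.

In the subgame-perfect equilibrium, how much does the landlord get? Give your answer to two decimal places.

Round 4 (the landlord proposes): the tenant gets 6 if talks fail, so the landlord offers 6 and keeps 54.
Round 3 (the tenant proposes): the landlord can get 54 next round, worth 0.75 × 54 = 40.5 now, so the tenant offers 40.5, keeping 19.5.
Round 2 (the landlord proposes): the tenant can get 19.5 next round, worth 0.5 × 19.5 = 9.75 now, so the landlord offers 9.75, keeping 50.25.
Round 1 (the tenant proposes): the landlord can get 50.25 next round, worth 0.75 × 50.25 = 37.6875 now; the tenant offers that and keeps 22.3125.

37.69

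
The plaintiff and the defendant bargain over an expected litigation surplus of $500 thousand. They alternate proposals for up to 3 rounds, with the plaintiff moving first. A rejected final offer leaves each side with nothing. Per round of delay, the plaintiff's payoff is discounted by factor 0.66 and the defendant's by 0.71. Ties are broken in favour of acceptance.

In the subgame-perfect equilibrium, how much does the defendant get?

120.7

Round 3 (the plaintiff proposes): rejection yields 0 for the defendant; the plaintiff offers 0 and keeps 500.
Round 2 (the defendant proposes): the plaintiff can get 500 next round, worth 0.66 × 500 = 330 now; the defendant offers that and keeps 170.
Round 1 (the plaintiff proposes): the defendant can get 170 next round, worth 0.71 × 170 = 120.7 now, so the plaintiff offers 120.7, keeping 379.3.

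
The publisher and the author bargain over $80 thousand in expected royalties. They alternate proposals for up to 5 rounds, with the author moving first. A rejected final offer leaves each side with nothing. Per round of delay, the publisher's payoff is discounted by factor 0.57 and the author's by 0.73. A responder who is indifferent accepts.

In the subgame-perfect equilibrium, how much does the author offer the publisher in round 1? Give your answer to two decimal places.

17.44

Round 5 (the author proposes): the publisher will accept anything ≥ 0, so the author offers 0 and keeps 80.
Round 4 (the publisher proposes): the author can get 80 next round, worth 0.73 × 80 = 58.4 now, so the publisher offers 58.4, keeping 21.6.
Round 3 (the author proposes): the publisher can get 21.6 next round, worth 0.57 × 21.6 = 12.312 now, so the author offers 12.312, keeping 67.688.
Round 2 (the publisher proposes): the author can get 67.688 next round, worth 0.73 × 67.688 = 49.41224 now. The publisher offers 49.41224 and keeps 80 − 49.41224 = 30.58776.
Round 1 (the author proposes): the publisher can get 30.58776 next round, worth 0.57 × 30.58776 = 17.4350232 now; the author offers that and keeps 62.5649768.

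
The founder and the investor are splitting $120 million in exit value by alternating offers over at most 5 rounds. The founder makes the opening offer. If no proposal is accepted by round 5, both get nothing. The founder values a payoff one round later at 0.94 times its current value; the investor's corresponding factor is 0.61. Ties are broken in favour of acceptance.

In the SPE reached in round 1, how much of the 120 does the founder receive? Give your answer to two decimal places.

113.09

Round 5 (the founder proposes): rejection yields 0 for the investor; the founder offers 0 and keeps 120.
Round 4 (the investor proposes): the founder can get 120 next round, worth 0.94 × 120 = 112.8 now. The investor offers 112.8 and keeps 120 − 112.8 = 7.2.
Round 3 (the founder proposes): the investor can get 7.2 next round, worth 0.61 × 7.2 = 4.392 now, so the founder offers 4.392, keeping 115.608.
Round 2 (the investor proposes): the founder can get 115.608 next round, worth 0.94 × 115.608 = 108.67152 now, so the investor offers 108.67152, keeping 11.32848.
Round 1 (the founder proposes): the investor can get 11.32848 next round, worth 0.61 × 11.32848 = 6.9103728 now; the founder offers that and keeps 113.0896272.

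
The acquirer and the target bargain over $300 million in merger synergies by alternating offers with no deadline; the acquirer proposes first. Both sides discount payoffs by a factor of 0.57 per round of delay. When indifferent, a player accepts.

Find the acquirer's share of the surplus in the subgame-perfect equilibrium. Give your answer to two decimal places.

191.08

Let x be the acquirer's share when the acquirer proposes and y be the target's share when the target proposes.
The target accepts iff offered ≥ 0.57·y, so x = 300 − 0.57y. Symmetrically y = 300 − 0.57x.
Substituting: x = 300 − 0.57(300 − 0.57x), giving x(1 − 0.57·0.57) = 300(1 − 0.57).
So x = 300 × 0.43 / 0.6751 ≈ 191.0828, and the target receives 300 − x ≈ 108.9172.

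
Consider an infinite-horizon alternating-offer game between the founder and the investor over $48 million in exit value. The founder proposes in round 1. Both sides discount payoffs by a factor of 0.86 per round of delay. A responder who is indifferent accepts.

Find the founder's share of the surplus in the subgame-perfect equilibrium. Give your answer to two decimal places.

When the founder proposes, the investor accepts any offer worth at least 0.86 times what the investor would get by proposing next round; and vice versa.
This gives x = 48 − 0.86y and y = 48 − 0.86x, where x and y are each side's share when it proposes.
Hence (1 − 0.86·0.86)x = 48(1 − 0.86), i.e. 0.2604·x = 6.72.
x ≈ 25.8065; the investor's share is 48 − x ≈ 22.1935.

25.81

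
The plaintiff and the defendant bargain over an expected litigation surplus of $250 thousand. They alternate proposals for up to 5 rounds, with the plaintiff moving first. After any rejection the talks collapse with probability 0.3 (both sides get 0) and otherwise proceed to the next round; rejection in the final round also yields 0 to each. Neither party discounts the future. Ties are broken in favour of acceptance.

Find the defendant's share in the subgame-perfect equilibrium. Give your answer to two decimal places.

78.23

Round 5 (the plaintiff proposes): the defendant will accept anything ≥ 0, so the plaintiff offers 0 and keeps 250.
Round 4 (the defendant proposes): rejecting gives the plaintiff an expected 0.7 × 250 = 175. The defendant offers 175 and keeps 250 − 175 = 75.
Round 3 (the plaintiff proposes): rejecting gives the defendant an expected 0.7 × 75 = 52.5, so the plaintiff offers 52.5, keeping 197.5.
Round 2 (the defendant proposes): rejecting gives the plaintiff an expected 0.7 × 197.5 = 138.25, so the defendant offers 138.25, keeping 111.75.
Round 1 (the plaintiff proposes): rejecting gives the defendant an expected 0.7 × 111.75 = 78.225, so the plaintiff offers 78.225, keeping 171.775.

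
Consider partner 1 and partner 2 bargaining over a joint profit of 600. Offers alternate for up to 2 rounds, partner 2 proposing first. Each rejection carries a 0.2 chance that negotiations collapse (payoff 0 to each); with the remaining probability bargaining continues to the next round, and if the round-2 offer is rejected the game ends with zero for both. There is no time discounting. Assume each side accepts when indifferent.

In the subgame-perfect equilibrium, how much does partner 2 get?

120

Round 2 (partner 1 proposes): rejection yields 0 for partner 2; partner 1 offers 0 and keeps 600.
Round 1 (partner 2 proposes): rejecting gives partner 1 an expected 0.8 × 600 = 480, so partner 2 offers 480, keeping 120.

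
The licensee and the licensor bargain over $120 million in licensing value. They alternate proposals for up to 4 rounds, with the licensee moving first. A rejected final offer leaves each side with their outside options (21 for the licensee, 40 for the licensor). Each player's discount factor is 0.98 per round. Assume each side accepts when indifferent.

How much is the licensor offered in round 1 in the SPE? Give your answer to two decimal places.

95.53

Work backward from the last round.
Round 4 (the licensor proposes): the licensee gets 21 if talks fail, so the licensor offers 21 and keeps 99.
Round 3 (the licensee proposes): the licensor can get 99 next round, worth 0.98 × 99 = 97.02 now. The licensee offers 97.02 and keeps 120 − 97.02 = 22.98.
Round 2 (the licensor proposes): the licensee can get 22.98 next round, worth 0.98 × 22.98 = 22.5204 now. The licensor offers 22.5204 and keeps 120 − 22.5204 = 97.4796.
Round 1 (the licensee proposes): the licensor can get 97.4796 next round, worth 0.98 × 97.4796 = 95.530008 now. The licensee offers 95.530008 and keeps 120 − 95.530008 = 24.469992.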